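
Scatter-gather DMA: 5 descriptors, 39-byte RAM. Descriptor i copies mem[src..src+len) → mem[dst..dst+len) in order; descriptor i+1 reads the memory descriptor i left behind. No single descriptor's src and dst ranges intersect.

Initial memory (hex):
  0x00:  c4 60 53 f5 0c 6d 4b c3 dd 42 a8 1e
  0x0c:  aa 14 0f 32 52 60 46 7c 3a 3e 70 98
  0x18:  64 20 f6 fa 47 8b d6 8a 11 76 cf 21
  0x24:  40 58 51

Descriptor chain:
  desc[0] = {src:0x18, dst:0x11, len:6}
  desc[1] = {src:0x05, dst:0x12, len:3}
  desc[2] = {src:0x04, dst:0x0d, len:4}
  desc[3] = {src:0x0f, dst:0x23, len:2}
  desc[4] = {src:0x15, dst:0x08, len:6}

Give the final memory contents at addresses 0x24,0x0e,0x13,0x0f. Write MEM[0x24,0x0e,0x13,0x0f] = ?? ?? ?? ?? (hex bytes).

  after D0: wrote 6B at 0x11 = 6420f6fa478b
  after D1: wrote 3B at 0x12 = 6d4bc3
  after D2: wrote 4B at 0x0d = 0c6d4bc3
  after D3: wrote 2B at 0x23 = 4bc3
  after D4: wrote 6B at 0x08 = 478b986420f6
query mem[0x24]=0xc3, mem[0x0e]=0x6d, mem[0x13]=0x4b, mem[0x0f]=0x4b

MEM[0x24,0x0e,0x13,0x0f] = c3 6d 4b 4b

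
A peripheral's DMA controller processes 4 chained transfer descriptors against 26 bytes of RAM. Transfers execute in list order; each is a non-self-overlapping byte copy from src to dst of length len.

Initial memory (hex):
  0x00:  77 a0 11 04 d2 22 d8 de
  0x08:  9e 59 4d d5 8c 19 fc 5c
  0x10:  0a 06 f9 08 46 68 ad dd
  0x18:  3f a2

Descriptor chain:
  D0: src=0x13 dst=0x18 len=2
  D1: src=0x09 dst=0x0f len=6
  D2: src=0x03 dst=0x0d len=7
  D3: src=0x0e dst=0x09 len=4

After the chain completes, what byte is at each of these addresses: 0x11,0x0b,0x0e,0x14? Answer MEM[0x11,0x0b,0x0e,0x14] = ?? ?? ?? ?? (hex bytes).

D0: mem[0x18..0x19] <- [08 46]
D1: mem[0x0f..0x14] <- [59 4d d5 8c 19 fc]
D2: mem[0x0d..0x13] <- [04 d2 22 d8 de 9e 59]
D3: mem[0x09..0x0c] <- [d2 22 d8 de]
query mem[0x11]=0xde, mem[0x0b]=0xd8, mem[0x0e]=0xd2, mem[0x14]=0xfc

MEM[0x11,0x0b,0x0e,0x14] = de d8 d2 fc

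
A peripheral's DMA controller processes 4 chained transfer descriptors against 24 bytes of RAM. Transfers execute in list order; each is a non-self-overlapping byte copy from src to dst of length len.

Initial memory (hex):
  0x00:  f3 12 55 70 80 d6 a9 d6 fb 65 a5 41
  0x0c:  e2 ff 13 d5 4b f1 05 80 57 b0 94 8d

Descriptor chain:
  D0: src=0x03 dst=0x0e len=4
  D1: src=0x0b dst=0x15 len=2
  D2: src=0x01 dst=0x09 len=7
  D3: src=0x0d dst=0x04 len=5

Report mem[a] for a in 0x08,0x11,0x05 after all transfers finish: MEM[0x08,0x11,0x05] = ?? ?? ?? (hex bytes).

MEM[0x08,0x11,0x05] = a9 a9 a9

D0: mem[0x0e..0x11] <- [70 80 d6 a9]
D1: mem[0x15..0x16] <- [41 e2]
D2: mem[0x09..0x0f] <- [12 55 70 80 d6 a9 d6]
D3: mem[0x04..0x08] <- [d6 a9 d6 d6 a9]
query mem[0x08]=0xa9, mem[0x11]=0xa9, mem[0x05]=0xa9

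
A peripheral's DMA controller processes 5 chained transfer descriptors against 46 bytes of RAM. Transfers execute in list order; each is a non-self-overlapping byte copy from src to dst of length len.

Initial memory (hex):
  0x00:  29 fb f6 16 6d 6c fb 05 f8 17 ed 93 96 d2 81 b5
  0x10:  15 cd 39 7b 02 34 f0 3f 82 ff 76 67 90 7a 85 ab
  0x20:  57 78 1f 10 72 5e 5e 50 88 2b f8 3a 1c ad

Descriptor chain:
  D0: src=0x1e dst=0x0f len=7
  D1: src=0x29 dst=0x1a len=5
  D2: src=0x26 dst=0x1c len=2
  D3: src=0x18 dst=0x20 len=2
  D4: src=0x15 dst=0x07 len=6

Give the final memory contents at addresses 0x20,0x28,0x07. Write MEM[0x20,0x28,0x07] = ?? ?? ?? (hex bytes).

MEM[0x20,0x28,0x07] = 82 88 72

#0 dst[0x0f+7] := {0x85,0xab,0x57,0x78,0x1f,0x10,0x72}
#1 dst[0x1a+5] := {0x2b,0xf8,0x3a,0x1c,0xad}
#2 dst[0x1c+2] := {0x5e,0x50}
#3 dst[0x20+2] := {0x82,0xff}
#4 dst[0x07+6] := {0x72,0xf0,0x3f,0x82,0xff,0x2b}
query mem[0x20]=0x82, mem[0x28]=0x88, mem[0x07]=0x72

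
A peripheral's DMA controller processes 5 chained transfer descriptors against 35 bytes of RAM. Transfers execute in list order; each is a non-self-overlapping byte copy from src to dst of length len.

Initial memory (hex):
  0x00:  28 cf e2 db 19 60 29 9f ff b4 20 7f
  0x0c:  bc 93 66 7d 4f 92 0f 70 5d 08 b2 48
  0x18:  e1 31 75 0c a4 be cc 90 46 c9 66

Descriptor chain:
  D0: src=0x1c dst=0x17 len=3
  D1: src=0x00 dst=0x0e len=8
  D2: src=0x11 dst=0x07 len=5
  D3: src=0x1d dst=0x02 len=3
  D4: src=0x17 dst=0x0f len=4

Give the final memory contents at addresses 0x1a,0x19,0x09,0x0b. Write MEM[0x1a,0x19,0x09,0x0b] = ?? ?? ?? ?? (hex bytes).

MEM[0x1a,0x19,0x09,0x0b] = 75 cc 60 9f

#0 dst[0x17+3] := {0xa4,0xbe,0xcc}
#1 dst[0x0e+8] := {0x28,0xcf,0xe2,0xdb,0x19,0x60,0x29,0x9f}
#2 dst[0x07+5] := {0xdb,0x19,0x60,0x29,0x9f}
#3 dst[0x02+3] := {0xbe,0xcc,0x90}
#4 dst[0x0f+4] := {0xa4,0xbe,0xcc,0x75}
query mem[0x1a]=0x75, mem[0x19]=0xcc, mem[0x09]=0x60, mem[0x0b]=0x9f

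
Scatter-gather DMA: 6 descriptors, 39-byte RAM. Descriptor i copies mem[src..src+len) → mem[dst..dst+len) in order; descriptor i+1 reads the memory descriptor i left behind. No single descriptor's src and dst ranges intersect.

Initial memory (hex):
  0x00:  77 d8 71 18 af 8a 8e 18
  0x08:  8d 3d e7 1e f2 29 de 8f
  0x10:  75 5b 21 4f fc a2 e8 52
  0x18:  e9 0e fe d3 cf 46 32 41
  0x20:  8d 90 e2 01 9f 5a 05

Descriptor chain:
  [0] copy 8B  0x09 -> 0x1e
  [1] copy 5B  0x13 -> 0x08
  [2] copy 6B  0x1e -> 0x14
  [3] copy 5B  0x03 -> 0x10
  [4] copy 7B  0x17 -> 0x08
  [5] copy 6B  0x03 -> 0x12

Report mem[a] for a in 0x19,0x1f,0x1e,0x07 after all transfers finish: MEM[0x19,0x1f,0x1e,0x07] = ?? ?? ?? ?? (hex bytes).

#0 dst[0x1e+8] := {0x3d,0xe7,0x1e,0xf2,0x29,0xde,0x8f,0x75}
#1 dst[0x08+5] := {0x4f,0xfc,0xa2,0xe8,0x52}
#2 dst[0x14+6] := {0x3d,0xe7,0x1e,0xf2,0x29,0xde}
#3 dst[0x10+5] := {0x18,0xaf,0x8a,0x8e,0x18}
#4 dst[0x08+7] := {0xf2,0x29,0xde,0xfe,0xd3,0xcf,0x46}
#5 dst[0x12+6] := {0x18,0xaf,0x8a,0x8e,0x18,0xf2}
query mem[0x19]=0xde, mem[0x1f]=0xe7, mem[0x1e]=0x3d, mem[0x07]=0x18

MEM[0x19,0x1f,0x1e,0x07] = de e7 3d 18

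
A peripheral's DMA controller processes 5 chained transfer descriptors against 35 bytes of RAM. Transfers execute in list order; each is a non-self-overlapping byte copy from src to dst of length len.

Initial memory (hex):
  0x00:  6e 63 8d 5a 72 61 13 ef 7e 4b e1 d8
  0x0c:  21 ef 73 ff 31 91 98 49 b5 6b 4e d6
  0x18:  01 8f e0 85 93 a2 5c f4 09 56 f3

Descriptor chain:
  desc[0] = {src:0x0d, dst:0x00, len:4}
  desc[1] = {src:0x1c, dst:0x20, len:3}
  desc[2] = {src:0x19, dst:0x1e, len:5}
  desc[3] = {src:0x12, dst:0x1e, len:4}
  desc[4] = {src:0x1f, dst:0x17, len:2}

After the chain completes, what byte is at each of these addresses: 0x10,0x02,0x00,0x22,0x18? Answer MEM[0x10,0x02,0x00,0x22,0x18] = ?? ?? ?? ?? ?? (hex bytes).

MEM[0x10,0x02,0x00,0x22,0x18] = 31 ff ef a2 b5

D0: mem[0x00..0x03] <- [ef 73 ff 31]
D1: mem[0x20..0x22] <- [93 a2 5c]
D2: mem[0x1e..0x22] <- [8f e0 85 93 a2]
D3: mem[0x1e..0x21] <- [98 49 b5 6b]
D4: mem[0x17..0x18] <- [49 b5]
query mem[0x10]=0x31, mem[0x02]=0xff, mem[0x00]=0xef, mem[0x22]=0xa2, mem[0x18]=0xb5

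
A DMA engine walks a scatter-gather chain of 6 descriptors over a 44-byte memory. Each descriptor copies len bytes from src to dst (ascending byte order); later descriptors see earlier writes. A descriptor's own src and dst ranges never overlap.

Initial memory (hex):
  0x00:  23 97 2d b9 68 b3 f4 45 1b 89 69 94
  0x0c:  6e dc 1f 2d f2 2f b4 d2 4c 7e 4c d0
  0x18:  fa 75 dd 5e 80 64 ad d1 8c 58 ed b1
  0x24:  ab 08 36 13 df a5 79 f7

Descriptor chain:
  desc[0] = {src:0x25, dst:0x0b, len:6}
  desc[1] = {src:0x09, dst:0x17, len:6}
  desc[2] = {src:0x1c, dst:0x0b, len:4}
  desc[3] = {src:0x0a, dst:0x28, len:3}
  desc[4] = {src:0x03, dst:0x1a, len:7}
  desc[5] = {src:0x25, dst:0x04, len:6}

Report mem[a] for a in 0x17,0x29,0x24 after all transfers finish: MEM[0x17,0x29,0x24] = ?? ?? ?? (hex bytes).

MEM[0x17,0x29,0x24] = 89 df ab

  after D0: wrote 6B at 0x0b = 083613dfa579
  after D1: wrote 6B at 0x17 = 8969083613df
  after D2: wrote 4B at 0x0b = df64add1
  after D3: wrote 3B at 0x28 = 69df64
  after D4: wrote 7B at 0x1a = b968b3f4451b89
  after D5: wrote 6B at 0x04 = 08361369df64
query mem[0x17]=0x89, mem[0x29]=0xdf, mem[0x24]=0xab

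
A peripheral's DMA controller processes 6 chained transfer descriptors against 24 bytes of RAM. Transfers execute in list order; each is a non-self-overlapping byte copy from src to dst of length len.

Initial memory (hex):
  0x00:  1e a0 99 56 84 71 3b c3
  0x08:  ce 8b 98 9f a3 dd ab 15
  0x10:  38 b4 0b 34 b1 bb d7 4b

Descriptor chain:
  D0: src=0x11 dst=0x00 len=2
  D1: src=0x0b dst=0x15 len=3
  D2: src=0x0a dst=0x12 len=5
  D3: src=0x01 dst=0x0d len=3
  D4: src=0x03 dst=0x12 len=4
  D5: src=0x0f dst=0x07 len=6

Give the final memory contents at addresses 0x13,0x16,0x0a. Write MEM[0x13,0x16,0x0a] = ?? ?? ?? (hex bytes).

MEM[0x13,0x16,0x0a] = 84 ab 56

  after D0: wrote 2B at 0x00 = b40b
  after D1: wrote 3B at 0x15 = 9fa3dd
  after D2: wrote 5B at 0x12 = 989fa3ddab
  after D3: wrote 3B at 0x0d = 0b9956
  after D4: wrote 4B at 0x12 = 5684713b
  after D5: wrote 6B at 0x07 = 5638b4568471
query mem[0x13]=0x84, mem[0x16]=0xab, mem[0x0a]=0x56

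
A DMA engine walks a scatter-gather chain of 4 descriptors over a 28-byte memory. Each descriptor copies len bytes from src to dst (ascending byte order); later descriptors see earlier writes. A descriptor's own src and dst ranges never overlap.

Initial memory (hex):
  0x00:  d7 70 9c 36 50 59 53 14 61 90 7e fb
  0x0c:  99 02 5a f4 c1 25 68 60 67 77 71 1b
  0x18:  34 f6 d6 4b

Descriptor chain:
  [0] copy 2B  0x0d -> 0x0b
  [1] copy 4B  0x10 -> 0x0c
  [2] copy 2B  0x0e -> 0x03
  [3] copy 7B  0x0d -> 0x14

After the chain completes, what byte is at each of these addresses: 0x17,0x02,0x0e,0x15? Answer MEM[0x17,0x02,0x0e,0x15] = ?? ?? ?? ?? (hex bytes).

MEM[0x17,0x02,0x0e,0x15] = c1 9c 68 68

[0] 0x0d->0x0b len=2 : 02 5a
[1] 0x10->0x0c len=4 : c1 25 68 60
[2] 0x0e->0x03 len=2 : 68 60
[3] 0x0d->0x14 len=7 : 25 68 60 c1 25 68 60
query mem[0x17]=0xc1, mem[0x02]=0x9c, mem[0x0e]=0x68, mem[0x15]=0x68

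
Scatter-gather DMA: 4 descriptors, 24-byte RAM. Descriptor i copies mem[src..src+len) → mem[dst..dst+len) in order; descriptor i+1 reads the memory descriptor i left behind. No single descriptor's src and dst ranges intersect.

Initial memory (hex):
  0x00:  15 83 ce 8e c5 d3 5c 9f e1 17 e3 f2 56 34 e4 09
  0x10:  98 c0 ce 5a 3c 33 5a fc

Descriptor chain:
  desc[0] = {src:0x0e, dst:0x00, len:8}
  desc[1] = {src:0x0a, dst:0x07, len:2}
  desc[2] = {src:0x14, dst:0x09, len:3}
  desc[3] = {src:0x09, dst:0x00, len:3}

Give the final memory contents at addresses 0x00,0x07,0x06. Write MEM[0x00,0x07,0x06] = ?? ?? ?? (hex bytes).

MEM[0x00,0x07,0x06] = 3c e3 3c

[0] 0x0e->0x00 len=8 : e4 09 98 c0 ce 5a 3c 33
[1] 0x0a->0x07 len=2 : e3 f2
[2] 0x14->0x09 len=3 : 3c 33 5a
[3] 0x09->0x00 len=3 : 3c 33 5a
query mem[0x00]=0x3c, mem[0x07]=0xe3, mem[0x06]=0x3c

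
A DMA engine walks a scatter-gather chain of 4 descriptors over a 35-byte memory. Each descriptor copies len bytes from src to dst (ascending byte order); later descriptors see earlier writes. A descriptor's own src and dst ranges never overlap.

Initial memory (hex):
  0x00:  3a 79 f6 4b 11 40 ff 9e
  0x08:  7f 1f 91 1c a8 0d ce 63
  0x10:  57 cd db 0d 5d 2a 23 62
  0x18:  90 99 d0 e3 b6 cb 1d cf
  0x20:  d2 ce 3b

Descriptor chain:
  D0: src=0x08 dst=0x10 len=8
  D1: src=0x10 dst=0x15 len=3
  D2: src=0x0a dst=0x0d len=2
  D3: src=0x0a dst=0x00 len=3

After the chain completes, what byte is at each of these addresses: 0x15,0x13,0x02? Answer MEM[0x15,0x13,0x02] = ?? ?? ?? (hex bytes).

MEM[0x15,0x13,0x02] = 7f 1c a8

  after D0: wrote 8B at 0x10 = 7f1f911ca80dce63
  after D1: wrote 3B at 0x15 = 7f1f91
  after D2: wrote 2B at 0x0d = 911c
  after D3: wrote 3B at 0x00 = 911ca8
query mem[0x15]=0x7f, mem[0x13]=0x1c, mem[0x02]=0xa8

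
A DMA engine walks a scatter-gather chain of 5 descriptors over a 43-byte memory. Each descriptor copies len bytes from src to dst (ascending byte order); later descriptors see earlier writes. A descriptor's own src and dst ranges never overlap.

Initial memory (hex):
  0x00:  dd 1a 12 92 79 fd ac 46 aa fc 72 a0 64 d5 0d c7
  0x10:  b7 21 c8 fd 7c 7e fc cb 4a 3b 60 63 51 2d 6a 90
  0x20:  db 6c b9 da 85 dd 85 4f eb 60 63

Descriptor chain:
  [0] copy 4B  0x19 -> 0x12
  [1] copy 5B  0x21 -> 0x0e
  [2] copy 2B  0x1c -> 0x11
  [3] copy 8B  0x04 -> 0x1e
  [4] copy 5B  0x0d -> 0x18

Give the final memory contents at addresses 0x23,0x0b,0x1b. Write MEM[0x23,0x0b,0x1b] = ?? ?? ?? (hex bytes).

MEM[0x23,0x0b,0x1b] = fc a0 da

D0: mem[0x12..0x15] <- [3b 60 63 51]
D1: mem[0x0e..0x12] <- [6c b9 da 85 dd]
D2: mem[0x11..0x12] <- [51 2d]
D3: mem[0x1e..0x25] <- [79 fd ac 46 aa fc 72 a0]
D4: mem[0x18..0x1c] <- [d5 6c b9 da 51]
query mem[0x23]=0xfc, mem[0x0b]=0xa0, mem[0x1b]=0xda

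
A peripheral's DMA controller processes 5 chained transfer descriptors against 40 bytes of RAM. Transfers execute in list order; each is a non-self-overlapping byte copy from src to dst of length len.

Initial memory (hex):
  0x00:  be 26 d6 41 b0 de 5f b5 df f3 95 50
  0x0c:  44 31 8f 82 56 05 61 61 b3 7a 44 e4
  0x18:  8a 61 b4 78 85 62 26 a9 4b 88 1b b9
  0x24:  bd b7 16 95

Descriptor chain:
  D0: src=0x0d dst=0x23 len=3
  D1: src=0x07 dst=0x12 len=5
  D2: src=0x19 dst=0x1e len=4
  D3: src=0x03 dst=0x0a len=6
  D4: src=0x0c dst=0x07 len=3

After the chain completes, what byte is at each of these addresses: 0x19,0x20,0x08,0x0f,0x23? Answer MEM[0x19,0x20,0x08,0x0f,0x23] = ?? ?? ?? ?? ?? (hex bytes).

  after D0: wrote 3B at 0x23 = 318f82
  after D1: wrote 5B at 0x12 = b5dff39550
  after D2: wrote 4B at 0x1e = 61b47885
  after D3: wrote 6B at 0x0a = 41b0de5fb5df
  after D4: wrote 3B at 0x07 = de5fb5
query mem[0x19]=0x61, mem[0x20]=0x78, mem[0x08]=0x5f, mem[0x0f]=0xdf, mem[0x23]=0x31

MEM[0x19,0x20,0x08,0x0f,0x23] = 61 78 5f df 31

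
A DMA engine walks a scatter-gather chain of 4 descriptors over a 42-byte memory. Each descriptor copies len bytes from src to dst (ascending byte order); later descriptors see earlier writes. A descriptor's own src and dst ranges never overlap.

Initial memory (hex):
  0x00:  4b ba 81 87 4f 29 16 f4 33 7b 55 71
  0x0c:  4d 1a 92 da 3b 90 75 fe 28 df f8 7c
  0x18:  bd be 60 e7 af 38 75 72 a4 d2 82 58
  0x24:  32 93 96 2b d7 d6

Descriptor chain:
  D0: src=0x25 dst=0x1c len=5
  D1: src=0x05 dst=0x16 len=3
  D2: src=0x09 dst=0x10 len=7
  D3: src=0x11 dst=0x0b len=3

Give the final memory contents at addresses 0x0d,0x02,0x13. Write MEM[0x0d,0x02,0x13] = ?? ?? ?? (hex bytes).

D0: mem[0x1c..0x20] <- [93 96 2b d7 d6]
D1: mem[0x16..0x18] <- [29 16 f4]
D2: mem[0x10..0x16] <- [7b 55 71 4d 1a 92 da]
D3: mem[0x0b..0x0d] <- [55 71 4d]
query mem[0x0d]=0x4d, mem[0x02]=0x81, mem[0x13]=0x4d

MEM[0x0d,0x02,0x13] = 4d 81 4d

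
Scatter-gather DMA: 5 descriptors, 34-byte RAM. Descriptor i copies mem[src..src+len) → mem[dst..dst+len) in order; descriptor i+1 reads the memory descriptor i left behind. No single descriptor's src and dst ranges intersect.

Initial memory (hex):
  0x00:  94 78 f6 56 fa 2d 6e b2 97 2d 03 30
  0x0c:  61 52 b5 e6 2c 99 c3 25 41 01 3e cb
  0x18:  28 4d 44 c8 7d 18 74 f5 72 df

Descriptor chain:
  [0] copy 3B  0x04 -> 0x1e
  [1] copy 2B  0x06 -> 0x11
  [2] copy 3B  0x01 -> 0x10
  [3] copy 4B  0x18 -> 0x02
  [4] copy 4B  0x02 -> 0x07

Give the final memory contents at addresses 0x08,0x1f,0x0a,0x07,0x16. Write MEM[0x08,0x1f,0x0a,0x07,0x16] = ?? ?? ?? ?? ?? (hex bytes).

MEM[0x08,0x1f,0x0a,0x07,0x16] = 4d 2d c8 28 3e

#0 dst[0x1e+3] := {0xfa,0x2d,0x6e}
#1 dst[0x11+2] := {0x6e,0xb2}
#2 dst[0x10+3] := {0x78,0xf6,0x56}
#3 dst[0x02+4] := {0x28,0x4d,0x44,0xc8}
#4 dst[0x07+4] := {0x28,0x4d,0x44,0xc8}
query mem[0x08]=0x4d, mem[0x1f]=0x2d, mem[0x0a]=0xc8, mem[0x07]=0x28, mem[0x16]=0x3e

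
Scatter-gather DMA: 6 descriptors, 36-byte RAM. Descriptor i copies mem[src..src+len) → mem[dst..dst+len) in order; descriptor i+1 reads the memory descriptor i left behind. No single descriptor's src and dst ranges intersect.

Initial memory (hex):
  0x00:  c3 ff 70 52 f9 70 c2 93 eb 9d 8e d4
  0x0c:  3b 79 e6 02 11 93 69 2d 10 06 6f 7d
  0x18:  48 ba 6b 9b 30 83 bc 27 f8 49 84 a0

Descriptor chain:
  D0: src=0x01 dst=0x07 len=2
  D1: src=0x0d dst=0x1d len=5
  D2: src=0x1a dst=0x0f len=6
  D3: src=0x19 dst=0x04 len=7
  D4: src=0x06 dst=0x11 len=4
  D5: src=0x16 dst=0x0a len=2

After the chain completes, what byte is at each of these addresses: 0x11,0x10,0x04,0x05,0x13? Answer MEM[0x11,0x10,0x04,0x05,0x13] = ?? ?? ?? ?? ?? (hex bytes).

[0] 0x01->0x07 len=2 : ff 70
[1] 0x0d->0x1d len=5 : 79 e6 02 11 93
[2] 0x1a->0x0f len=6 : 6b 9b 30 79 e6 02
[3] 0x19->0x04 len=7 : ba 6b 9b 30 79 e6 02
[4] 0x06->0x11 len=4 : 9b 30 79 e6
[5] 0x16->0x0a len=2 : 6f 7d
query mem[0x11]=0x9b, mem[0x10]=0x9b, mem[0x04]=0xba, mem[0x05]=0x6b, mem[0x13]=0x79

MEM[0x11,0x10,0x04,0x05,0x13] = 9b 9b ba 6b 79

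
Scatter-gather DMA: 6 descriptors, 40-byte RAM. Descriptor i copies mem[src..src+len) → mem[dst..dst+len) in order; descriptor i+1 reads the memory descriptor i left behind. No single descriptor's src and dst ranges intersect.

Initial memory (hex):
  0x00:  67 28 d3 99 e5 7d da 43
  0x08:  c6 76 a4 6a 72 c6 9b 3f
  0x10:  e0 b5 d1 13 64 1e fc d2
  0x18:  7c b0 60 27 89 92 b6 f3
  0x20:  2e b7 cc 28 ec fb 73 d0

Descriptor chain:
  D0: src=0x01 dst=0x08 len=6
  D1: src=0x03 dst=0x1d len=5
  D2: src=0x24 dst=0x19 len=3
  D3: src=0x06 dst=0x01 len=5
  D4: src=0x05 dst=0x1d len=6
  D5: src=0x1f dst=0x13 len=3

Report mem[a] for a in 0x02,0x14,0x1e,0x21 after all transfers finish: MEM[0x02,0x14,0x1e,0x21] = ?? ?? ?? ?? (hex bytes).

D0: mem[0x08..0x0d] <- [28 d3 99 e5 7d da]
D1: mem[0x1d..0x21] <- [99 e5 7d da 43]
D2: mem[0x19..0x1b] <- [ec fb 73]
D3: mem[0x01..0x05] <- [da 43 28 d3 99]
D4: mem[0x1d..0x22] <- [99 da 43 28 d3 99]
D5: mem[0x13..0x15] <- [43 28 d3]
query mem[0x02]=0x43, mem[0x14]=0x28, mem[0x1e]=0xda, mem[0x21]=0xd3

MEM[0x02,0x14,0x1e,0x21] = 43 28 da d3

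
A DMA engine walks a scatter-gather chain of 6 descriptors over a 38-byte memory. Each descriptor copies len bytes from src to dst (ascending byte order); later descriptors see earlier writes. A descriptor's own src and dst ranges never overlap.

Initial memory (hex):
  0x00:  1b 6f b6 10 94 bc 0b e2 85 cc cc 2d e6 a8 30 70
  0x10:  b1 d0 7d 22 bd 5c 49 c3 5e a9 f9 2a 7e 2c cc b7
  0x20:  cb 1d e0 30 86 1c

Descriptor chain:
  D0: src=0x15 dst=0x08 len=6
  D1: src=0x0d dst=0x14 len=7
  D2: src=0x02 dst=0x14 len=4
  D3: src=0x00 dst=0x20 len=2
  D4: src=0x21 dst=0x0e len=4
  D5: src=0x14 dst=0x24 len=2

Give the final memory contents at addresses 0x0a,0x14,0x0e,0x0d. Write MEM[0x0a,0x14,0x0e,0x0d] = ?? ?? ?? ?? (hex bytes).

MEM[0x0a,0x14,0x0e,0x0d] = c3 b6 6f f9

#0 dst[0x08+6] := {0x5c,0x49,0xc3,0x5e,0xa9,0xf9}
#1 dst[0x14+7] := {0xf9,0x30,0x70,0xb1,0xd0,0x7d,0x22}
#2 dst[0x14+4] := {0xb6,0x10,0x94,0xbc}
#3 dst[0x20+2] := {0x1b,0x6f}
#4 dst[0x0e+4] := {0x6f,0xe0,0x30,0x86}
#5 dst[0x24+2] := {0xb6,0x10}
query mem[0x0a]=0xc3, mem[0x14]=0xb6, mem[0x0e]=0x6f, mem[0x0d]=0xf9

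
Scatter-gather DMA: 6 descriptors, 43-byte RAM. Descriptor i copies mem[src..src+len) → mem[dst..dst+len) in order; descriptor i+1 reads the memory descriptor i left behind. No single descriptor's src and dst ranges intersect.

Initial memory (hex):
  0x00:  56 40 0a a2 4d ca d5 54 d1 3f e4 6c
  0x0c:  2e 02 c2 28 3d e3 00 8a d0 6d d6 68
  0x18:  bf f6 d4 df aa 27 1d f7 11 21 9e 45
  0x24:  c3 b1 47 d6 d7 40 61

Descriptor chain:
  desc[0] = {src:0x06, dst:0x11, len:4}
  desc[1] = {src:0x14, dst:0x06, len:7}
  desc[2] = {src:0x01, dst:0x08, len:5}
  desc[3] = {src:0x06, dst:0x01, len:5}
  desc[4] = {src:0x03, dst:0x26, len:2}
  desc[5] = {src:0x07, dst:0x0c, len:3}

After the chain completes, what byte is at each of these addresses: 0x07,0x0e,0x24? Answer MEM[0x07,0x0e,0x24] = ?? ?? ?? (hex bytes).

MEM[0x07,0x0e,0x24] = 6d 0a c3

[0] 0x06->0x11 len=4 : d5 54 d1 3f
[1] 0x14->0x06 len=7 : 3f 6d d6 68 bf f6 d4
[2] 0x01->0x08 len=5 : 40 0a a2 4d ca
[3] 0x06->0x01 len=5 : 3f 6d 40 0a a2
[4] 0x03->0x26 len=2 : 40 0a
[5] 0x07->0x0c len=3 : 6d 40 0a
query mem[0x07]=0x6d, mem[0x0e]=0x0a, mem[0x24]=0xc3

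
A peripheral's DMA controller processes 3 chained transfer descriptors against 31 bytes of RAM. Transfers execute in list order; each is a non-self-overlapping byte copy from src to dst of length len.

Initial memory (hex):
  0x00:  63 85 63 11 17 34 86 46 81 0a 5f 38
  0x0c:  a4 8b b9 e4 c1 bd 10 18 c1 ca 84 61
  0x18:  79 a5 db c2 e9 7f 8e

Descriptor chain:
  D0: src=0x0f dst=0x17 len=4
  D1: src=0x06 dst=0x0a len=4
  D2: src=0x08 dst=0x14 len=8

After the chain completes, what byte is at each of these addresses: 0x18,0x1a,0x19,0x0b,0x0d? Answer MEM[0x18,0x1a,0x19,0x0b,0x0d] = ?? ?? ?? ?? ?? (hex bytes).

D0: mem[0x17..0x1a] <- [e4 c1 bd 10]
D1: mem[0x0a..0x0d] <- [86 46 81 0a]
D2: mem[0x14..0x1b] <- [81 0a 86 46 81 0a b9 e4]
query mem[0x18]=0x81, mem[0x1a]=0xb9, mem[0x19]=0x0a, mem[0x0b]=0x46, mem[0x0d]=0x0a

MEM[0x18,0x1a,0x19,0x0b,0x0d] = 81 b9 0a 46 0a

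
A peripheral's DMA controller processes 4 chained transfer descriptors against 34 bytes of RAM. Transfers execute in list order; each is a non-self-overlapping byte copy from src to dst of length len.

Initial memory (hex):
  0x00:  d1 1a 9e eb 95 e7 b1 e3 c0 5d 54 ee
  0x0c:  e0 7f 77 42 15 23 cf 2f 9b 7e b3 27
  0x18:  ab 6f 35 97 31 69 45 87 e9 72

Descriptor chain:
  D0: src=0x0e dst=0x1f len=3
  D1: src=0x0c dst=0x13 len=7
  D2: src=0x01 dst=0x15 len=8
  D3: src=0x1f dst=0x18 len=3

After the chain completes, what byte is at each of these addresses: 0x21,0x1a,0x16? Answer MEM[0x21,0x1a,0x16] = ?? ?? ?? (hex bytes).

[0] 0x0e->0x1f len=3 : 77 42 15
[1] 0x0c->0x13 len=7 : e0 7f 77 42 15 23 cf
[2] 0x01->0x15 len=8 : 1a 9e eb 95 e7 b1 e3 c0
[3] 0x1f->0x18 len=3 : 77 42 15
query mem[0x21]=0x15, mem[0x1a]=0x15, mem[0x16]=0x9e

MEM[0x21,0x1a,0x16] = 15 15 9e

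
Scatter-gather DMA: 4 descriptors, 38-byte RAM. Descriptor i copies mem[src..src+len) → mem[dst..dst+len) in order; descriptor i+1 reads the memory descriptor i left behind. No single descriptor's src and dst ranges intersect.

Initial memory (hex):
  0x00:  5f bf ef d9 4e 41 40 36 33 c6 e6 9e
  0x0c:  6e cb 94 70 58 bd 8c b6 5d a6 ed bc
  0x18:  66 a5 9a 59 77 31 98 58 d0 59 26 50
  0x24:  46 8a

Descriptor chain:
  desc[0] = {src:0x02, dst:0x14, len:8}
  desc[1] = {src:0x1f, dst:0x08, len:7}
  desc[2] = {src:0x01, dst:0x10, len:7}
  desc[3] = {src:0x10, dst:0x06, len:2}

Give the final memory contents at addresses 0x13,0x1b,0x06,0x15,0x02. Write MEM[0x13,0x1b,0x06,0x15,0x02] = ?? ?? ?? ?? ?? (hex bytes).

MEM[0x13,0x1b,0x06,0x15,0x02] = 4e c6 bf 40 ef

[0] 0x02->0x14 len=8 : ef d9 4e 41 40 36 33 c6
[1] 0x1f->0x08 len=7 : 58 d0 59 26 50 46 8a
[2] 0x01->0x10 len=7 : bf ef d9 4e 41 40 36
[3] 0x10->0x06 len=2 : bf ef
query mem[0x13]=0x4e, mem[0x1b]=0xc6, mem[0x06]=0xbf, mem[0x15]=0x40, mem[0x02]=0xef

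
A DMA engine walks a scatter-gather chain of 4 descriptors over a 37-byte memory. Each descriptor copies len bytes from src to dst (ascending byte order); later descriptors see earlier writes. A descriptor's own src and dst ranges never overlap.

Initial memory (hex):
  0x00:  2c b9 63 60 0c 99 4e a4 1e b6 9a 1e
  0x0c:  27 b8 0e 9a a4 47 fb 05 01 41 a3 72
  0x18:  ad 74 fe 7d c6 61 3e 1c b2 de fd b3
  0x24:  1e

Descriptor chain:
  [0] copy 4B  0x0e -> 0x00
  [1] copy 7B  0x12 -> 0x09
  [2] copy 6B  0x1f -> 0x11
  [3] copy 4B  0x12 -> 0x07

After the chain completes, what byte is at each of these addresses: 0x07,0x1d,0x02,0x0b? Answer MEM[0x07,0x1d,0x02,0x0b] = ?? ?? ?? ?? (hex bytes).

MEM[0x07,0x1d,0x02,0x0b] = b2 61 a4 01

[0] 0x0e->0x00 len=4 : 0e 9a a4 47
[1] 0x12->0x09 len=7 : fb 05 01 41 a3 72 ad
[2] 0x1f->0x11 len=6 : 1c b2 de fd b3 1e
[3] 0x12->0x07 len=4 : b2 de fd b3
query mem[0x07]=0xb2, mem[0x1d]=0x61, mem[0x02]=0xa4, mem[0x0b]=0x01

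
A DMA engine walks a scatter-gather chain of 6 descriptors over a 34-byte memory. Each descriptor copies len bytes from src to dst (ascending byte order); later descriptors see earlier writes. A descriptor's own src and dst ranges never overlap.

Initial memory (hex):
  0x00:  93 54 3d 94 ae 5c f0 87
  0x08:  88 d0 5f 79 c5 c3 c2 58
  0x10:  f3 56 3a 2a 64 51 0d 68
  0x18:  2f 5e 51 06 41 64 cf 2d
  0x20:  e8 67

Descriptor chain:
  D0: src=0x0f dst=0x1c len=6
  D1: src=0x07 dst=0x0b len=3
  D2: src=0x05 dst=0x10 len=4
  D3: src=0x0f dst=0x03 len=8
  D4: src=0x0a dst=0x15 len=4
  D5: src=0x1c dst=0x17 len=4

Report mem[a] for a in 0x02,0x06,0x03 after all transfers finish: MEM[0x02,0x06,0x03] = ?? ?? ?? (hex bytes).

MEM[0x02,0x06,0x03] = 3d 87 58

  after D0: wrote 6B at 0x1c = 58f3563a2a64
  after D1: wrote 3B at 0x0b = 8788d0
  after D2: wrote 4B at 0x10 = 5cf08788
  after D3: wrote 8B at 0x03 = 585cf0878864510d
  after D4: wrote 4B at 0x15 = 0d8788d0
  after D5: wrote 4B at 0x17 = 58f3563a
query mem[0x02]=0x3d, mem[0x06]=0x87, mem[0x03]=0x58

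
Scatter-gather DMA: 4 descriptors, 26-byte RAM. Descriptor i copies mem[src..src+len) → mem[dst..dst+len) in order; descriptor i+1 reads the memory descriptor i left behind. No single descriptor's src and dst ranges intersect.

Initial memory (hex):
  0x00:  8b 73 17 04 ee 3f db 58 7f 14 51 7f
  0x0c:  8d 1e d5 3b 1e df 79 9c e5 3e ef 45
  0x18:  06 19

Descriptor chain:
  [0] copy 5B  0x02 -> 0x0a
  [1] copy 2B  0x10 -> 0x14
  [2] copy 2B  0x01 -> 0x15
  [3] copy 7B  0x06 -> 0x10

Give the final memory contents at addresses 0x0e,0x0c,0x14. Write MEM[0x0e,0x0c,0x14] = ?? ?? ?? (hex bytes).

MEM[0x0e,0x0c,0x14] = db ee 17

  after D0: wrote 5B at 0x0a = 1704ee3fdb
  after D1: wrote 2B at 0x14 = 1edf
  after D2: wrote 2B at 0x15 = 7317
  after D3: wrote 7B at 0x10 = db587f141704ee
query mem[0x0e]=0xdb, mem[0x0c]=0xee, mem[0x14]=0x17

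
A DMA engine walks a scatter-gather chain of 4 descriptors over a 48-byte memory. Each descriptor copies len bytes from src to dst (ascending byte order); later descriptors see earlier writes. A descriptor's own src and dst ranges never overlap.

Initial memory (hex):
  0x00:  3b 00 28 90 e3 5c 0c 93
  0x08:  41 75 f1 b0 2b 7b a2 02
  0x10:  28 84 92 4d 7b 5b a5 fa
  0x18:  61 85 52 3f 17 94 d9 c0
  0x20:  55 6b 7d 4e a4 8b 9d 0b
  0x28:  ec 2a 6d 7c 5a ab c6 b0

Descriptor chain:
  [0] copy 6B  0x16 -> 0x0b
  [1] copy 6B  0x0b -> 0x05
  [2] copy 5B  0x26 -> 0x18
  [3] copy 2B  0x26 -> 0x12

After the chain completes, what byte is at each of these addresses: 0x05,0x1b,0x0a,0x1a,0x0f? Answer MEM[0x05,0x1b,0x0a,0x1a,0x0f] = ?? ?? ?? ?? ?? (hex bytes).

  after D0: wrote 6B at 0x0b = a5fa6185523f
  after D1: wrote 6B at 0x05 = a5fa6185523f
  after D2: wrote 5B at 0x18 = 9d0bec2a6d
  after D3: wrote 2B at 0x12 = 9d0b
query mem[0x05]=0xa5, mem[0x1b]=0x2a, mem[0x0a]=0x3f, mem[0x1a]=0xec, mem[0x0f]=0x52

MEM[0x05,0x1b,0x0a,0x1a,0x0f] = a5 2a 3f ec 52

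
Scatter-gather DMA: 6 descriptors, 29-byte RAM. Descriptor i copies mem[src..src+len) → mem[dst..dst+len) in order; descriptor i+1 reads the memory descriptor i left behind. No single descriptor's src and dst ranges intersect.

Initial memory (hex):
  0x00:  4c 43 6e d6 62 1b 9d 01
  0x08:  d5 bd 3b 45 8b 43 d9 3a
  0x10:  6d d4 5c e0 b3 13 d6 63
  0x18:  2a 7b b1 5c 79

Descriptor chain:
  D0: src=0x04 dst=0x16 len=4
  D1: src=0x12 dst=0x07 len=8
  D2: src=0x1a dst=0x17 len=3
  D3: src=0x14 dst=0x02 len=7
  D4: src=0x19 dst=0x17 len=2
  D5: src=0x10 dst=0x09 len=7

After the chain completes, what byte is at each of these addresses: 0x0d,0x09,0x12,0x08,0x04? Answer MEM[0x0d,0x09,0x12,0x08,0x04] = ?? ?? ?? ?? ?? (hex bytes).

[0] 0x04->0x16 len=4 : 62 1b 9d 01
[1] 0x12->0x07 len=8 : 5c e0 b3 13 62 1b 9d 01
[2] 0x1a->0x17 len=3 : b1 5c 79
[3] 0x14->0x02 len=7 : b3 13 62 b1 5c 79 b1
[4] 0x19->0x17 len=2 : 79 b1
[5] 0x10->0x09 len=7 : 6d d4 5c e0 b3 13 62
query mem[0x0d]=0xb3, mem[0x09]=0x6d, mem[0x12]=0x5c, mem[0x08]=0xb1, mem[0x04]=0x62

MEM[0x0d,0x09,0x12,0x08,0x04] = b3 6d 5c b1 62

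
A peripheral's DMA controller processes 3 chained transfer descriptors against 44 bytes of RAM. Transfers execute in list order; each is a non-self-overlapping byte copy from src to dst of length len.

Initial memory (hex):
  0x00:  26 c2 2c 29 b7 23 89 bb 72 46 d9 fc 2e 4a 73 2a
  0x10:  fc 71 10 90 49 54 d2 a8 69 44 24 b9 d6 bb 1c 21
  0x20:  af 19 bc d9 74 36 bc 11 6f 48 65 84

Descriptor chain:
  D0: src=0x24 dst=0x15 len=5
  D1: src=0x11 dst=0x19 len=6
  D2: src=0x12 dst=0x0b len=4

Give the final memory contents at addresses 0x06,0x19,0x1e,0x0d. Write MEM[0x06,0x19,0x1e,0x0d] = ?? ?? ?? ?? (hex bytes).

MEM[0x06,0x19,0x1e,0x0d] = 89 71 36 49

  after D0: wrote 5B at 0x15 = 7436bc116f
  after D1: wrote 6B at 0x19 = 711090497436
  after D2: wrote 4B at 0x0b = 10904974
query mem[0x06]=0x89, mem[0x19]=0x71, mem[0x1e]=0x36, mem[0x0d]=0x49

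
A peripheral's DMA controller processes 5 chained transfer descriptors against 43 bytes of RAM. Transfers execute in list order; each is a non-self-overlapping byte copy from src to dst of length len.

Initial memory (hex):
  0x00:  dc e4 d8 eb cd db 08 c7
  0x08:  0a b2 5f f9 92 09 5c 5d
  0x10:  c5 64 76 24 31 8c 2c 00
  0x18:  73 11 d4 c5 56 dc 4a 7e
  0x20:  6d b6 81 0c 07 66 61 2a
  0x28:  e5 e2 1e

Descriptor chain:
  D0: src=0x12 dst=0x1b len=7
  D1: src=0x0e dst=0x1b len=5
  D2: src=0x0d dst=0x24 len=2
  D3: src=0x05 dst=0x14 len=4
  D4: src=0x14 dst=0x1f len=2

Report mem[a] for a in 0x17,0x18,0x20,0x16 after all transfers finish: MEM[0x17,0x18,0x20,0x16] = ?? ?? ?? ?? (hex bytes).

MEM[0x17,0x18,0x20,0x16] = 0a 73 08 c7

[0] 0x12->0x1b len=7 : 76 24 31 8c 2c 00 73
[1] 0x0e->0x1b len=5 : 5c 5d c5 64 76
[2] 0x0d->0x24 len=2 : 09 5c
[3] 0x05->0x14 len=4 : db 08 c7 0a
[4] 0x14->0x1f len=2 : db 08
query mem[0x17]=0x0a, mem[0x18]=0x73, mem[0x20]=0x08, mem[0x16]=0xc7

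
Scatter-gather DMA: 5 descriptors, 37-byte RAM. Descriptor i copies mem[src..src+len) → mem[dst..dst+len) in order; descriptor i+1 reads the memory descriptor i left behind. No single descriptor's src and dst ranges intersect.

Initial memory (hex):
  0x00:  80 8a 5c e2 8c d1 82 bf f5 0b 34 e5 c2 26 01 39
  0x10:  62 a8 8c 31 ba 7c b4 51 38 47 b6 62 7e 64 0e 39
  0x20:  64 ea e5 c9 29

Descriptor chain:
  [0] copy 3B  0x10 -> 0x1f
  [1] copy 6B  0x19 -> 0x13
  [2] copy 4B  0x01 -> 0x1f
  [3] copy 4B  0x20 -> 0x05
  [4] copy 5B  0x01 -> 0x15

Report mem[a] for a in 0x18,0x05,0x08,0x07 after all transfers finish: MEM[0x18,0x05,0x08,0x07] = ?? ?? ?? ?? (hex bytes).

MEM[0x18,0x05,0x08,0x07] = 8c 5c c9 8c

  after D0: wrote 3B at 0x1f = 62a88c
  after D1: wrote 6B at 0x13 = 47b6627e640e
  after D2: wrote 4B at 0x1f = 8a5ce28c
  after D3: wrote 4B at 0x05 = 5ce28cc9
  after D4: wrote 5B at 0x15 = 8a5ce28c5c
query mem[0x18]=0x8c, mem[0x05]=0x5c, mem[0x08]=0xc9, mem[0x07]=0x8c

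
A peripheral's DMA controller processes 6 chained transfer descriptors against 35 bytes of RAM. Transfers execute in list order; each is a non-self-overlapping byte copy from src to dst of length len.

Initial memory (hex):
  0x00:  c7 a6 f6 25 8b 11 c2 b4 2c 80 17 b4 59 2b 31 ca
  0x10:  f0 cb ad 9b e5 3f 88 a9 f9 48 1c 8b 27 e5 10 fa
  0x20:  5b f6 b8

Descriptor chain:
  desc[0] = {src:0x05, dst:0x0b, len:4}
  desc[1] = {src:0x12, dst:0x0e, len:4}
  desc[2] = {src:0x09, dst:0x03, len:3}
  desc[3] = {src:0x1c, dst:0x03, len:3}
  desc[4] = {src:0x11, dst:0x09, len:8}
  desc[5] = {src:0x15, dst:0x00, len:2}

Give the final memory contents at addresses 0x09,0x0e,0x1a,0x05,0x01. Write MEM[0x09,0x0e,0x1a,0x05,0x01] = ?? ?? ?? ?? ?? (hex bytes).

MEM[0x09,0x0e,0x1a,0x05,0x01] = 3f 88 1c 10 88

D0: mem[0x0b..0x0e] <- [11 c2 b4 2c]
D1: mem[0x0e..0x11] <- [ad 9b e5 3f]
D2: mem[0x03..0x05] <- [80 17 11]
D3: mem[0x03..0x05] <- [27 e5 10]
D4: mem[0x09..0x10] <- [3f ad 9b e5 3f 88 a9 f9]
D5: mem[0x00..0x01] <- [3f 88]
query mem[0x09]=0x3f, mem[0x0e]=0x88, mem[0x1a]=0x1c, mem[0x05]=0x10, mem[0x01]=0x88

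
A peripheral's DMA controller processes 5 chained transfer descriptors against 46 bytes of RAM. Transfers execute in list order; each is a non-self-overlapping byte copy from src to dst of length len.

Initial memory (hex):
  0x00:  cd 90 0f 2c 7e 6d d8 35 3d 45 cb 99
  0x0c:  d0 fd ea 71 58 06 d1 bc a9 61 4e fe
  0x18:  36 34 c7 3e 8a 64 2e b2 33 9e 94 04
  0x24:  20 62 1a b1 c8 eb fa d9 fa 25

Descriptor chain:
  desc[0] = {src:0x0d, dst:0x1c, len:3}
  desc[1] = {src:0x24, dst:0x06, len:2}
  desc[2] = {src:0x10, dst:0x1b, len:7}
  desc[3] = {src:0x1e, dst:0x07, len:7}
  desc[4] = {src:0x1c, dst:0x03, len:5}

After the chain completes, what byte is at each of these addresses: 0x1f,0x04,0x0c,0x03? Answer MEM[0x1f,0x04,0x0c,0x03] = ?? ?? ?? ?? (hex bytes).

MEM[0x1f,0x04,0x0c,0x03] = a9 d1 04 06

#0 dst[0x1c+3] := {0xfd,0xea,0x71}
#1 dst[0x06+2] := {0x20,0x62}
#2 dst[0x1b+7] := {0x58,0x06,0xd1,0xbc,0xa9,0x61,0x4e}
#3 dst[0x07+7] := {0xbc,0xa9,0x61,0x4e,0x94,0x04,0x20}
#4 dst[0x03+5] := {0x06,0xd1,0xbc,0xa9,0x61}
query mem[0x1f]=0xa9, mem[0x04]=0xd1, mem[0x0c]=0x04, mem[0x03]=0x06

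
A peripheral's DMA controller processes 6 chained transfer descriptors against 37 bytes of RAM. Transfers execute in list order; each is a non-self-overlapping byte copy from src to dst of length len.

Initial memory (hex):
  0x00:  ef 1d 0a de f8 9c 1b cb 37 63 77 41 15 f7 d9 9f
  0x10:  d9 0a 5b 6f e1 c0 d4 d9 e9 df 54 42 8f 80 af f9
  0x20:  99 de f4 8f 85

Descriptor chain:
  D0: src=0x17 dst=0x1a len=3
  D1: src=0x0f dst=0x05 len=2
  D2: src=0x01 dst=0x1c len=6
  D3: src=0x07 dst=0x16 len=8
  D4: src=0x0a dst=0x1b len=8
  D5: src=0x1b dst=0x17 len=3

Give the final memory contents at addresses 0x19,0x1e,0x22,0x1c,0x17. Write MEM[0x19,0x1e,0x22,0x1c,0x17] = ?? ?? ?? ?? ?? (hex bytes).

MEM[0x19,0x1e,0x22,0x1c,0x17] = 15 f7 0a 41 77

[0] 0x17->0x1a len=3 : d9 e9 df
[1] 0x0f->0x05 len=2 : 9f d9
[2] 0x01->0x1c len=6 : 1d 0a de f8 9f d9
[3] 0x07->0x16 len=8 : cb 37 63 77 41 15 f7 d9
[4] 0x0a->0x1b len=8 : 77 41 15 f7 d9 9f d9 0a
[5] 0x1b->0x17 len=3 : 77 41 15
query mem[0x19]=0x15, mem[0x1e]=0xf7, mem[0x22]=0x0a, mem[0x1c]=0x41, mem[0x17]=0x77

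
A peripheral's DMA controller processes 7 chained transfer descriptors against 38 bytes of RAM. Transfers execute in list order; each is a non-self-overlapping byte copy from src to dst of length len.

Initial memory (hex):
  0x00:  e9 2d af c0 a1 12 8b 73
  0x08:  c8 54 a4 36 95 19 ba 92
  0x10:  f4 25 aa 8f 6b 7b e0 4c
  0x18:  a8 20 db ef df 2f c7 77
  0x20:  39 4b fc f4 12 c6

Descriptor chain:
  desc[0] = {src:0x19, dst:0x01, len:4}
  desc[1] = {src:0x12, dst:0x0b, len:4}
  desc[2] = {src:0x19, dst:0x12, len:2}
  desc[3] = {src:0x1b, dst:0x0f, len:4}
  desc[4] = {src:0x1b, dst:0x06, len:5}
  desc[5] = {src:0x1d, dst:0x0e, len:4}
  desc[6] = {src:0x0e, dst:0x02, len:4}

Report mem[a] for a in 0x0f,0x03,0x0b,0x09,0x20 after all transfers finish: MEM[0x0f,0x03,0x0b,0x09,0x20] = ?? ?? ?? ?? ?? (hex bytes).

MEM[0x0f,0x03,0x0b,0x09,0x20] = c7 c7 aa c7 39

  after D0: wrote 4B at 0x01 = 20dbefdf
  after D1: wrote 4B at 0x0b = aa8f6b7b
  after D2: wrote 2B at 0x12 = 20db
  after D3: wrote 4B at 0x0f = efdf2fc7
  after D4: wrote 5B at 0x06 = efdf2fc777
  after D5: wrote 4B at 0x0e = 2fc77739
  after D6: wrote 4B at 0x02 = 2fc77739
query mem[0x0f]=0xc7, mem[0x03]=0xc7, mem[0x0b]=0xaa, mem[0x09]=0xc7, mem[0x20]=0x39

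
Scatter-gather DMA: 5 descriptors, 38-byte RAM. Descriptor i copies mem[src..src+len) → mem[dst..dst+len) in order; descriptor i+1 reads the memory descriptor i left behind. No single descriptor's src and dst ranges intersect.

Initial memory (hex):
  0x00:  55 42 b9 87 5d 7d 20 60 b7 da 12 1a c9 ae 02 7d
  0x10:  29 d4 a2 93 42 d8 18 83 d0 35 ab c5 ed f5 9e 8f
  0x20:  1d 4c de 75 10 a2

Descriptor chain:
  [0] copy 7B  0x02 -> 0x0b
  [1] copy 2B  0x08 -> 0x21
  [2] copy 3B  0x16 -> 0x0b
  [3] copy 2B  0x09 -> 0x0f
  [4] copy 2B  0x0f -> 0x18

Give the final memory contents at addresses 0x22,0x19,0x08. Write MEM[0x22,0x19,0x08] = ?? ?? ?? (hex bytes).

  after D0: wrote 7B at 0x0b = b9875d7d2060b7
  after D1: wrote 2B at 0x21 = b7da
  after D2: wrote 3B at 0x0b = 1883d0
  after D3: wrote 2B at 0x0f = da12
  after D4: wrote 2B at 0x18 = da12
query mem[0x22]=0xda, mem[0x19]=0x12, mem[0x08]=0xb7

MEM[0x22,0x19,0x08] = da 12 b7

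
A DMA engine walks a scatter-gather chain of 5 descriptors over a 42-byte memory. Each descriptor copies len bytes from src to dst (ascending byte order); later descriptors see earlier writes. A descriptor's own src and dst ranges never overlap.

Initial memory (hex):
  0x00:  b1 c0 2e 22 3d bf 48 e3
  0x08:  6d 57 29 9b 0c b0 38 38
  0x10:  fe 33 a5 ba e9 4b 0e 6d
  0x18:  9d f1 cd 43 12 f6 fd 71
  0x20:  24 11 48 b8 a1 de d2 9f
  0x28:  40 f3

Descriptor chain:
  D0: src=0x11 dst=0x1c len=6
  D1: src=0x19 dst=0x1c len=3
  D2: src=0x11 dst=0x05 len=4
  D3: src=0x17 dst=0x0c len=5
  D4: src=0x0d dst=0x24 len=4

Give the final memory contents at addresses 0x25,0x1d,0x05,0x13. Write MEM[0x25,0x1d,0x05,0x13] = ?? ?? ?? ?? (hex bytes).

MEM[0x25,0x1d,0x05,0x13] = f1 cd 33 ba

D0: mem[0x1c..0x21] <- [33 a5 ba e9 4b 0e]
D1: mem[0x1c..0x1e] <- [f1 cd 43]
D2: mem[0x05..0x08] <- [33 a5 ba e9]
D3: mem[0x0c..0x10] <- [6d 9d f1 cd 43]
D4: mem[0x24..0x27] <- [9d f1 cd 43]
query mem[0x25]=0xf1, mem[0x1d]=0xcd, mem[0x05]=0x33, mem[0x13]=0xba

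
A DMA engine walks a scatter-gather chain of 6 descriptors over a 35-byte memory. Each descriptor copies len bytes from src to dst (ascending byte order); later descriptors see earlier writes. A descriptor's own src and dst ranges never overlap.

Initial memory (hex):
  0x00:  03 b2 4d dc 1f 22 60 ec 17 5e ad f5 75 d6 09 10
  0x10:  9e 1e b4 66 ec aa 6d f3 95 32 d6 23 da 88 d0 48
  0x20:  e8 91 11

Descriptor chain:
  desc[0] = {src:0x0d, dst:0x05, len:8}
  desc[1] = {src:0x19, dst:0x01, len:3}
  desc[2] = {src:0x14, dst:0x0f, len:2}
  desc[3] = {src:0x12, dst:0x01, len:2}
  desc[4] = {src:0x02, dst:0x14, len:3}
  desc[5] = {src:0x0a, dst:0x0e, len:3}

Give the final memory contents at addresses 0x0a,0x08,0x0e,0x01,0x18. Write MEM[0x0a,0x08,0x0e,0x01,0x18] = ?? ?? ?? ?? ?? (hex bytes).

MEM[0x0a,0x08,0x0e,0x01,0x18] = b4 9e b4 b4 95

  after D0: wrote 8B at 0x05 = d609109e1eb466ec
  after D1: wrote 3B at 0x01 = 32d623
  after D2: wrote 2B at 0x0f = ecaa
  after D3: wrote 2B at 0x01 = b466
  after D4: wrote 3B at 0x14 = 66231f
  after D5: wrote 3B at 0x0e = b466ec
query mem[0x0a]=0xb4, mem[0x08]=0x9e, mem[0x0e]=0xb4, mem[0x01]=0xb4, mem[0x18]=0x95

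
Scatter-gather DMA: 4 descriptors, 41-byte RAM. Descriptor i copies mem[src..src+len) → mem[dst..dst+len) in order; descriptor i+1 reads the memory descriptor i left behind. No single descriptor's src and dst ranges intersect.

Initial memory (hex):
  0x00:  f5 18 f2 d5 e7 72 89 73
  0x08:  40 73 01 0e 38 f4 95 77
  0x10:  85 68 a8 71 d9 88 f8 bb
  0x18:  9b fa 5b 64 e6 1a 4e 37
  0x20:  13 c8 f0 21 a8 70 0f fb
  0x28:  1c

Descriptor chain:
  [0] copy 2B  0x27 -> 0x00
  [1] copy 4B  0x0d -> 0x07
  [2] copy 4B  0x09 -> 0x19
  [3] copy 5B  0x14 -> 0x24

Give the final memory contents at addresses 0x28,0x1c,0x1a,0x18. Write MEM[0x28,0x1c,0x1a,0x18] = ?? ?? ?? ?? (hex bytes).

D0: mem[0x00..0x01] <- [fb 1c]
D1: mem[0x07..0x0a] <- [f4 95 77 85]
D2: mem[0x19..0x1c] <- [77 85 0e 38]
D3: mem[0x24..0x28] <- [d9 88 f8 bb 9b]
query mem[0x28]=0x9b, mem[0x1c]=0x38, mem[0x1a]=0x85, mem[0x18]=0x9b

MEM[0x28,0x1c,0x1a,0x18] = 9b 38 85 9b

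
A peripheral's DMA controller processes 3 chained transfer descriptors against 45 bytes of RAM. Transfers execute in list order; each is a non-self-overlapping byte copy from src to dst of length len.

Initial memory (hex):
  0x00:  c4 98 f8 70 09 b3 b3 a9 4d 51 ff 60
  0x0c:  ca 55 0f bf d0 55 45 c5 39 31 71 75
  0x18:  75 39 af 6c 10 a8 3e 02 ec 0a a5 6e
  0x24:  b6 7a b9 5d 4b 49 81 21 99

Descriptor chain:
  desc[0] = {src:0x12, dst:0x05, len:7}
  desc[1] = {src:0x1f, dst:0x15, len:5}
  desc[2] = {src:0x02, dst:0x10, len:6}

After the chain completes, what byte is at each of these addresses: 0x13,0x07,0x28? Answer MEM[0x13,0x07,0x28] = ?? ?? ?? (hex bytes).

MEM[0x13,0x07,0x28] = 45 39 4b

D0: mem[0x05..0x0b] <- [45 c5 39 31 71 75 75]
D1: mem[0x15..0x19] <- [02 ec 0a a5 6e]
D2: mem[0x10..0x15] <- [f8 70 09 45 c5 39]
query mem[0x13]=0x45, mem[0x07]=0x39, mem[0x28]=0x4b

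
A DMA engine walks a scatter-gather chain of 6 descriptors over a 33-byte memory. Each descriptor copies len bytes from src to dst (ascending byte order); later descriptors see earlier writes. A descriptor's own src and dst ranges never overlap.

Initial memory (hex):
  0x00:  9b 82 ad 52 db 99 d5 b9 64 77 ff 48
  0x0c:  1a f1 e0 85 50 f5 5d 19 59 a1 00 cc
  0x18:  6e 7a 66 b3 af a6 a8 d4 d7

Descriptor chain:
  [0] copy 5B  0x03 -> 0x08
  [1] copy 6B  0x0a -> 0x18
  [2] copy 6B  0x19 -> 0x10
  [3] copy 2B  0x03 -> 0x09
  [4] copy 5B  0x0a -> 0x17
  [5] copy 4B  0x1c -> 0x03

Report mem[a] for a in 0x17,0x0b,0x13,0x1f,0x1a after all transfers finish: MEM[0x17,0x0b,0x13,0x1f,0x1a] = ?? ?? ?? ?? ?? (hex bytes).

MEM[0x17,0x0b,0x13,0x1f,0x1a] = db d5 e0 d4 f1

#0 dst[0x08+5] := {0x52,0xdb,0x99,0xd5,0xb9}
#1 dst[0x18+6] := {0x99,0xd5,0xb9,0xf1,0xe0,0x85}
#2 dst[0x10+6] := {0xd5,0xb9,0xf1,0xe0,0x85,0xa8}
#3 dst[0x09+2] := {0x52,0xdb}
#4 dst[0x17+5] := {0xdb,0xd5,0xb9,0xf1,0xe0}
#5 dst[0x03+4] := {0xe0,0x85,0xa8,0xd4}
query mem[0x17]=0xdb, mem[0x0b]=0xd5, mem[0x13]=0xe0, mem[0x1f]=0xd4, mem[0x1a]=0xf1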